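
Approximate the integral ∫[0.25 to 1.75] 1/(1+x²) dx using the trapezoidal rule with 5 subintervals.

f(x) = 1/(1+x²)
a = 0.25, b = 1.75, n = 5
h = (b - a)/n = 0.300000

Trapezoidal rule: (h/2)[f(x₀) + 2f(x₁) + 2f(x₂) + ... + f(xₙ)]

x_0 = 0.2500, f(x_0) = 0.941176, coefficient = 1
x_1 = 0.5500, f(x_1) = 0.767754, coefficient = 2
x_2 = 0.8500, f(x_2) = 0.580552, coefficient = 2
x_3 = 1.1500, f(x_3) = 0.430571, coefficient = 2
x_4 = 1.4500, f(x_4) = 0.322321, coefficient = 2
x_5 = 1.7500, f(x_5) = 0.246154, coefficient = 1

I ≈ (0.300000/2) × 5.389724 = 0.808459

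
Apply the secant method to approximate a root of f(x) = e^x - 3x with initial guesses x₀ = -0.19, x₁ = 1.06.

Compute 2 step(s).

f(x) = e^x - 3x
x₀ = -0.19, x₁ = 1.06

Secant formula: x_{n+1} = x_n - f(x_n)(x_n - x_{n-1})/(f(x_n) - f(x_{n-1}))

Iteration 1:
  f(-0.190000) = 1.396959
  f(1.060000) = -0.293629
  x_2 = 1.060000 - (-0.293629)×(1.060000 - (-0.190000))/(-0.293629 - 1.396959)
       = 0.842894
Iteration 2:
  f(1.060000) = -0.293629
  f(0.842894) = -0.205602
  x_3 = 0.842894 - (-0.205602)×(0.842894 - 1.060000)/(-0.205602 - (-0.293629))
       = 0.335807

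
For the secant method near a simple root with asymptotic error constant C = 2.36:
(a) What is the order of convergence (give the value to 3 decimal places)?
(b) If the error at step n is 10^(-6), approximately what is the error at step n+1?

(a) Secant method has superlinear convergence with order φ = (1+√5)/2 ≈ 1.618.
    This means |e_{n+1}| ≈ C|e_n|^1.618.

(b) With |e_n| = 10^(-6) and C = 2.36:
    |e_{n+1}| ≈ 2.36 × (10^(-6))^1.618 = 2.36 × 10^(-9.71)

(a) ≈ 1.618 (golden ratio); (b) |e_{n+1}| ≈ 4.621e-10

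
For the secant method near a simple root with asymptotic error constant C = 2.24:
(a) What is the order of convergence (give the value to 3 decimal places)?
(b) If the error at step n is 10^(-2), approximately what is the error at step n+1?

(a) Secant method has superlinear convergence with order φ = (1+√5)/2 ≈ 1.618.
    This means |e_{n+1}| ≈ C|e_n|^1.618.

(b) With |e_n| = 10^(-2) and C = 2.24:
    |e_{n+1}| ≈ 2.24 × (10^(-2))^1.618 = 2.24 × 10^(-3.24)

(a) ≈ 1.618 (golden ratio); (b) |e_{n+1}| ≈ 1.301e-03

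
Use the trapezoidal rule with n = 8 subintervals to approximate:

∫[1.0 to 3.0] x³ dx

f(x) = x³
a = 1.0, b = 3.0, n = 8
h = (b - a)/n = 0.250000

Trapezoidal rule: (h/2)[f(x₀) + 2f(x₁) + 2f(x₂) + ... + f(xₙ)]

x_0 = 1.0000, f(x_0) = 1.000000, coefficient = 1
x_1 = 1.2500, f(x_1) = 1.953125, coefficient = 2
x_2 = 1.5000, f(x_2) = 3.375000, coefficient = 2
x_3 = 1.7500, f(x_3) = 5.359375, coefficient = 2
x_4 = 2.0000, f(x_4) = 8.000000, coefficient = 2
x_5 = 2.2500, f(x_5) = 11.390625, coefficient = 2
x_6 = 2.5000, f(x_6) = 15.625000, coefficient = 2
x_7 = 2.7500, f(x_7) = 20.796875, coefficient = 2
x_8 = 3.0000, f(x_8) = 27.000000, coefficient = 1

I ≈ (0.250000/2) × 161.000000 = 20.125000
Exact value: 20.000000
Error: 0.125000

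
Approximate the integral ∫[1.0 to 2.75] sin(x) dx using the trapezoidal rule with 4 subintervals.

f(x) = sin(x)
a = 1.0, b = 2.75, n = 4
h = (b - a)/n = 0.437500

Trapezoidal rule: (h/2)[f(x₀) + 2f(x₁) + 2f(x₂) + ... + f(xₙ)]

x_0 = 1.0000, f(x_0) = 0.841471, coefficient = 1
x_1 = 1.4375, f(x_1) = 0.991129, coefficient = 2
x_2 = 1.8750, f(x_2) = 0.954086, coefficient = 2
x_3 = 2.3125, f(x_3) = 0.737319, coefficient = 2
x_4 = 2.7500, f(x_4) = 0.381661, coefficient = 1

I ≈ (0.437500/2) × 6.588199 = 1.441169
Exact value: 1.464605
Error: 0.023436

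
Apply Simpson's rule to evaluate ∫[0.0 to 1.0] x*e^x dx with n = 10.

f(x) = x*e^x
a = 0.0, b = 1.0, n = 10
h = (b - a)/n = 0.100000

Simpson's rule: (h/3)[f(x₀) + 4f(x₁) + 2f(x₂) + ... + f(xₙ)]

x_0 = 0.0000, f(x_0) = 0.000000, coefficient = 1
x_1 = 0.1000, f(x_1) = 0.110517, coefficient = 4
x_2 = 0.2000, f(x_2) = 0.244281, coefficient = 2
x_3 = 0.3000, f(x_3) = 0.404958, coefficient = 4
x_4 = 0.4000, f(x_4) = 0.596730, coefficient = 2
x_5 = 0.5000, f(x_5) = 0.824361, coefficient = 4
x_6 = 0.6000, f(x_6) = 1.093271, coefficient = 2
x_7 = 0.7000, f(x_7) = 1.409627, coefficient = 4
x_8 = 0.8000, f(x_8) = 1.780433, coefficient = 2
x_9 = 0.9000, f(x_9) = 2.213643, coefficient = 4
x_10 = 1.0000, f(x_10) = 2.718282, coefficient = 1

I ≈ (0.100000/3) × 30.000131 = 1.000004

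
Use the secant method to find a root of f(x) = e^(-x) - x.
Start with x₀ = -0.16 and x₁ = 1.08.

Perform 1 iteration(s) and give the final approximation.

f(x) = e^(-x) - x
x₀ = -0.16, x₁ = 1.08

Secant formula: x_{n+1} = x_n - f(x_n)(x_n - x_{n-1})/(f(x_n) - f(x_{n-1}))

Iteration 1:
  f(-0.160000) = 1.333511
  f(1.080000) = -0.740404
  x_2 = 1.080000 - (-0.740404)×(1.080000 - (-0.160000))/(-0.740404 - 1.333511)
       = 0.637310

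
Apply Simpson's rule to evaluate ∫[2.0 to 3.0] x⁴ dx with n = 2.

f(x) = x⁴
a = 2.0, b = 3.0, n = 2
h = (b - a)/n = 0.500000

Simpson's rule: (h/3)[f(x₀) + 4f(x₁) + 2f(x₂) + ... + f(xₙ)]

x_0 = 2.0000, f(x_0) = 16.000000, coefficient = 1
x_1 = 2.5000, f(x_1) = 39.062500, coefficient = 4
x_2 = 3.0000, f(x_2) = 81.000000, coefficient = 1

I ≈ (0.500000/3) × 253.250000 = 42.208333
Exact value: 42.200000
Error: 0.008333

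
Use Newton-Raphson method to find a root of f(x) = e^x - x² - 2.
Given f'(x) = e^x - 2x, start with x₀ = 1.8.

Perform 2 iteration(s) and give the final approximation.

f(x) = e^x - x² - 2
f'(x) = e^x - 2x
x₀ = 1.8

Newton-Raphson formula: x_{n+1} = x_n - f(x_n)/f'(x_n)

Iteration 1:
  f(1.800000) = 0.809647
  f'(1.800000) = 2.449647
  x_1 = 1.800000 - 0.809647/2.449647 = 1.469484
Iteration 2:
  f(1.469484) = 0.187608
  f'(1.469484) = 1.408024
  x_2 = 1.469484 - 0.187608/1.408024 = 1.336242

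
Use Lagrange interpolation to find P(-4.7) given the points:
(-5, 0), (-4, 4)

Lagrange interpolation formula:
P(x) = Σ yᵢ × Lᵢ(x)
where Lᵢ(x) = Π_{j≠i} (x - xⱼ)/(xᵢ - xⱼ)

L_0(-4.7) = (-4.7 - (-4))/(-5 - (-4)) = 0.700000
L_1(-4.7) = (-4.7 - (-5))/(-4 - (-5)) = 0.300000

P(-4.7) = 0×L_0(-4.7) + 4×L_1(-4.7)
P(-4.7) = 1.200000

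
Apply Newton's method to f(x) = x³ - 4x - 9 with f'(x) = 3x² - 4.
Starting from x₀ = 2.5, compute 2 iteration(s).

f(x) = x³ - 4x - 9
f'(x) = 3x² - 4
x₀ = 2.5

Newton-Raphson formula: x_{n+1} = x_n - f(x_n)/f'(x_n)

Iteration 1:
  f(2.500000) = -3.375000
  f'(2.500000) = 14.750000
  x_1 = 2.500000 - (-3.375000)/14.750000 = 2.728814
Iteration 2:
  f(2.728814) = 0.404647
  f'(2.728814) = 18.339270
  x_2 = 2.728814 - 0.404647/18.339270 = 2.706749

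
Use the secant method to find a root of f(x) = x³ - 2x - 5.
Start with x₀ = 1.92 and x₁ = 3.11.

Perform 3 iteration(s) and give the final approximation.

f(x) = x³ - 2x - 5
x₀ = 1.92, x₁ = 3.11

Secant formula: x_{n+1} = x_n - f(x_n)(x_n - x_{n-1})/(f(x_n) - f(x_{n-1}))

Iteration 1:
  f(1.920000) = -1.762112
  f(3.110000) = 18.860231
  x_2 = 3.110000 - 18.860231×(3.110000 - 1.920000)/(18.860231 - (-1.762112))
       = 2.021682
Iteration 2:
  f(3.110000) = 18.860231
  f(2.021682) = -0.780353
  x_3 = 2.021682 - (-0.780353)×(2.021682 - 3.110000)/(-0.780353 - 18.860231)
       = 2.064922
Iteration 3:
  f(2.021682) = -0.780353
  f(2.064922) = -0.325214
  x_4 = 2.064922 - (-0.325214)×(2.064922 - 2.021682)/(-0.325214 - (-0.780353))
       = 2.095819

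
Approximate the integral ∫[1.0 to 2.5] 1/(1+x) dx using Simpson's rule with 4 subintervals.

f(x) = 1/(1+x)
a = 1.0, b = 2.5, n = 4
h = (b - a)/n = 0.375000

Simpson's rule: (h/3)[f(x₀) + 4f(x₁) + 2f(x₂) + ... + f(xₙ)]

x_0 = 1.0000, f(x_0) = 0.500000, coefficient = 1
x_1 = 1.3750, f(x_1) = 0.421053, coefficient = 4
x_2 = 1.7500, f(x_2) = 0.363636, coefficient = 2
x_3 = 2.1250, f(x_3) = 0.320000, coefficient = 4
x_4 = 2.5000, f(x_4) = 0.285714, coefficient = 1

I ≈ (0.375000/3) × 4.477198 = 0.559650
Exact value: 0.559616
Error: 0.000034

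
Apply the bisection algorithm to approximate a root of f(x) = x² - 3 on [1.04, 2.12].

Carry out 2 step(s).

f(x) = x² - 3
Initial interval: [1.04, 2.12]

Iteration 1:
  c_1 = (1.040000 + 2.120000)/2 = 1.580000
  f(c_1) = f(1.580000) = -0.503600
  f(a) × f(c) ≥ 0, new interval: [1.580000, 2.120000]
Iteration 2:
  c_2 = (1.580000 + 2.120000)/2 = 1.850000
  f(c_2) = f(1.850000) = 0.422500
  f(a) × f(c) < 0, new interval: [1.580000, 1.850000]

After 2 iteration(s), the approximation is c_2 = 1.850000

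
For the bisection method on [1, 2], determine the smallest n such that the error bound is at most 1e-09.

We need (b-a)/2^n ≤ 1e-09
(2 - 1)/2^n ≤ 1e-09
1/2^n ≤ 1e-09
2^n ≥ 1000000000
n ≥ log₂(1000000000) = 29.90
n ≥ 30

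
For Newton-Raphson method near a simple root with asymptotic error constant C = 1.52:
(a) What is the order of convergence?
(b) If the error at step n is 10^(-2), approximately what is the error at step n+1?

(a) Newton-Raphson has quadratic (order 2) convergence near simple roots.
    This means |e_{n+1}| ≈ C|e_n|².

(b) With |e_n| = 10^(-2) and C = 1.52:
    |e_{n+1}| ≈ 1.52 × (10^(-2))² = 1.52 × 10^(-4)

(a) 2 (quadratic); (b) |e_{n+1}| ≈ 1.520e-04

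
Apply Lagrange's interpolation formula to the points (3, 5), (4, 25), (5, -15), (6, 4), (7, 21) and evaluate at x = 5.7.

Lagrange interpolation formula:
P(x) = Σ yᵢ × Lᵢ(x)
where Lᵢ(x) = Π_{j≠i} (x - xⱼ)/(xᵢ - xⱼ)

L_0(5.7) = (5.7 - 4)/(3 - 4) × (5.7 - 5)/(3 - 5) × (5.7 - 6)/(3 - 6) × (5.7 - 7)/(3 - 7) = 0.019337
L_1(5.7) = (5.7 - 3)/(4 - 3) × (5.7 - 5)/(4 - 5) × (5.7 - 6)/(4 - 6) × (5.7 - 7)/(4 - 7) = -0.122850
L_2(5.7) = (5.7 - 3)/(5 - 3) × (5.7 - 4)/(5 - 4) × (5.7 - 6)/(5 - 6) × (5.7 - 7)/(5 - 7) = 0.447525
L_3(5.7) = (5.7 - 3)/(6 - 3) × (5.7 - 4)/(6 - 4) × (5.7 - 5)/(6 - 5) × (5.7 - 7)/(6 - 7) = 0.696150
L_4(5.7) = (5.7 - 3)/(7 - 3) × (5.7 - 4)/(7 - 4) × (5.7 - 5)/(7 - 5) × (5.7 - 6)/(7 - 6) = -0.040162

P(5.7) = 5×L_0(5.7) + 25×L_1(5.7) + (-15)×L_2(5.7) + 4×L_3(5.7) + 21×L_4(5.7)
P(5.7) = -7.746250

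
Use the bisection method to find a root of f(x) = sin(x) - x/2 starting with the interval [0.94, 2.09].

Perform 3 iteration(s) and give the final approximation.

f(x) = sin(x) - x/2
Initial interval: [0.94, 2.09]

Iteration 1:
  c_1 = (0.940000 + 2.090000)/2 = 1.515000
  f(c_1) = f(1.515000) = 0.240944
  f(a) × f(c) ≥ 0, new interval: [1.515000, 2.090000]
Iteration 2:
  c_2 = (1.515000 + 2.090000)/2 = 1.802500
  f(c_2) = f(1.802500) = 0.072027
  f(a) × f(c) ≥ 0, new interval: [1.802500, 2.090000]
Iteration 3:
  c_3 = (1.802500 + 2.090000)/2 = 1.946250
  f(c_3) = f(1.946250) = -0.042784
  f(a) × f(c) < 0, new interval: [1.802500, 1.946250]

After 3 iteration(s), the approximation is c_3 = 1.946250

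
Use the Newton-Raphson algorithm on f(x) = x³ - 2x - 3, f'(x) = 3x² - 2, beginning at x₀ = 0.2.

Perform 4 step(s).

f(x) = x³ - 2x - 3
f'(x) = 3x² - 2
x₀ = 0.2

Newton-Raphson formula: x_{n+1} = x_n - f(x_n)/f'(x_n)

Iteration 1:
  f(0.200000) = -3.392000
  f'(0.200000) = -1.880000
  x_1 = 0.200000 - (-3.392000)/(-1.880000) = -1.604255
Iteration 2:
  f(-1.604255) = -3.920257
  f'(-1.604255) = 5.720905
  x_2 = -1.604255 - (-3.920257)/5.720905 = -0.919004
Iteration 3:
  f(-0.919004) = -1.938154
  f'(-0.919004) = 0.533706
  x_3 = -0.919004 - (-1.938154)/0.533706 = 2.712498
Iteration 4:
  f(2.712498) = 11.532605
  f'(2.712498) = 20.072938
  x_4 = 2.712498 - 11.532605/20.072938 = 2.137963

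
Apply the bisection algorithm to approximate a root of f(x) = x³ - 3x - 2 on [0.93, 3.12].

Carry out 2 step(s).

f(x) = x³ - 3x - 2
Initial interval: [0.93, 3.12]

Iteration 1:
  c_1 = (0.930000 + 3.120000)/2 = 2.025000
  f(c_1) = f(2.025000) = 0.228766
  f(a) × f(c) < 0, new interval: [0.930000, 2.025000]
Iteration 2:
  c_2 = (0.930000 + 2.025000)/2 = 1.477500
  f(c_2) = f(1.477500) = -3.207108
  f(a) × f(c) ≥ 0, new interval: [1.477500, 2.025000]

After 2 iteration(s), the approximation is c_2 = 1.477500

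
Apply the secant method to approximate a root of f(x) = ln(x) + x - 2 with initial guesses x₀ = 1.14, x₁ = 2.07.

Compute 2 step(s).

f(x) = ln(x) + x - 2
x₀ = 1.14, x₁ = 2.07

Secant formula: x_{n+1} = x_n - f(x_n)(x_n - x_{n-1})/(f(x_n) - f(x_{n-1}))

Iteration 1:
  f(1.140000) = -0.728972
  f(2.070000) = 0.797549
  x_2 = 2.070000 - 0.797549×(2.070000 - 1.140000)/(0.797549 - (-0.728972))
       = 1.584111
Iteration 2:
  f(2.070000) = 0.797549
  f(1.584111) = 0.044134
  x_3 = 1.584111 - 0.044134×(1.584111 - 2.070000)/(0.044134 - 0.797549)
       = 1.555648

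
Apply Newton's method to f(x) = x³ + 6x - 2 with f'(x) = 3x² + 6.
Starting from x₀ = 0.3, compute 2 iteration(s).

f(x) = x³ + 6x - 2
f'(x) = 3x² + 6
x₀ = 0.3

Newton-Raphson formula: x_{n+1} = x_n - f(x_n)/f'(x_n)

Iteration 1:
  f(0.300000) = -0.173000
  f'(0.300000) = 6.270000
  x_1 = 0.300000 - (-0.173000)/6.270000 = 0.327592
Iteration 2:
  f(0.327592) = 0.000706
  f'(0.327592) = 6.321949
  x_2 = 0.327592 - 0.000706/6.321949 = 0.327480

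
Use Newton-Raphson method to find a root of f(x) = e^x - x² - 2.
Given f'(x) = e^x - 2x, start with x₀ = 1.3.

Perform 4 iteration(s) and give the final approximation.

f(x) = e^x - x² - 2
f'(x) = e^x - 2x
x₀ = 1.3

Newton-Raphson formula: x_{n+1} = x_n - f(x_n)/f'(x_n)

Iteration 1:
  f(1.300000) = -0.020703
  f'(1.300000) = 1.069297
  x_1 = 1.300000 - (-0.020703)/1.069297 = 1.319362
Iteration 2:
  f(1.319362) = 0.000317
  f'(1.319362) = 1.102309
  x_2 = 1.319362 - 0.000317/1.102309 = 1.319074
Iteration 3:
  f(1.319074) = 0.000000
  f'(1.319074) = 1.101808
  x_3 = 1.319074 - 0.000000/1.101808 = 1.319074
Iteration 4:
  f(1.319074) = 0.000000
  f'(1.319074) = 1.101808
  x_4 = 1.319074 - 0.000000/1.101808 = 1.319074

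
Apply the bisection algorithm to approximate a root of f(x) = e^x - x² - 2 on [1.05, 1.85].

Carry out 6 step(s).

f(x) = e^x - x² - 2
Initial interval: [1.05, 1.85]

Iteration 1:
  c_1 = (1.050000 + 1.850000)/2 = 1.450000
  f(c_1) = f(1.450000) = 0.160615
  f(a) × f(c) < 0, new interval: [1.050000, 1.450000]
Iteration 2:
  c_2 = (1.050000 + 1.450000)/2 = 1.250000
  f(c_2) = f(1.250000) = -0.072157
  f(a) × f(c) ≥ 0, new interval: [1.250000, 1.450000]
Iteration 3:
  c_3 = (1.250000 + 1.450000)/2 = 1.350000
  f(c_3) = f(1.350000) = 0.034926
  f(a) × f(c) < 0, new interval: [1.250000, 1.350000]
Iteration 4:
  c_4 = (1.250000 + 1.350000)/2 = 1.300000
  f(c_4) = f(1.300000) = -0.020703
  f(a) × f(c) ≥ 0, new interval: [1.300000, 1.350000]
Iteration 5:
  c_5 = (1.300000 + 1.350000)/2 = 1.325000
  f(c_5) = f(1.325000) = 0.006560
  f(a) × f(c) < 0, new interval: [1.300000, 1.325000]
Iteration 6:
  c_6 = (1.300000 + 1.325000)/2 = 1.312500
  f(c_6) = f(1.312500) = -0.007206
  f(a) × f(c) ≥ 0, new interval: [1.312500, 1.325000]

After 6 iteration(s), the approximation is c_6 = 1.312500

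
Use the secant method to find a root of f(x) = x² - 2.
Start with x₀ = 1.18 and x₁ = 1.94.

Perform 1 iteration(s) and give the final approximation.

f(x) = x² - 2
x₀ = 1.18, x₁ = 1.94

Secant formula: x_{n+1} = x_n - f(x_n)(x_n - x_{n-1})/(f(x_n) - f(x_{n-1}))

Iteration 1:
  f(1.180000) = -0.607600
  f(1.940000) = 1.763600
  x_2 = 1.940000 - 1.763600×(1.940000 - 1.180000)/(1.763600 - (-0.607600))
       = 1.374744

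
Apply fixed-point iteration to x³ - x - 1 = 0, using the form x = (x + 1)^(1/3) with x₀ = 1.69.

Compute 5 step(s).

Equation: x³ - x - 1 = 0
Fixed-point form: x = (x + 1)^(1/3)
x₀ = 1.69

x_1 = g(1.690000) = 1.390755
x_2 = g(1.390755) = 1.337145
x_3 = g(1.337145) = 1.327074
x_4 = g(1.327074) = 1.325165
x_5 = g(1.325165) = 1.324803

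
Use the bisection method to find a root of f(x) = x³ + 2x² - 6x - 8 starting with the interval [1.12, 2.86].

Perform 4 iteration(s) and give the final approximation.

f(x) = x³ + 2x² - 6x - 8
Initial interval: [1.12, 2.86]

Iteration 1:
  c_1 = (1.120000 + 2.860000)/2 = 1.990000
  f(c_1) = f(1.990000) = -4.139201
  f(a) × f(c) ≥ 0, new interval: [1.990000, 2.860000]
Iteration 2:
  c_2 = (1.990000 + 2.860000)/2 = 2.425000
  f(c_2) = f(2.425000) = 3.471766
  f(a) × f(c) < 0, new interval: [1.990000, 2.425000]
Iteration 3:
  c_3 = (1.990000 + 2.425000)/2 = 2.207500
  f(c_3) = f(2.207500) = -0.741616
  f(a) × f(c) ≥ 0, new interval: [2.207500, 2.425000]
Iteration 4:
  c_4 = (2.207500 + 2.425000)/2 = 2.316250
  f(c_4) = f(2.316250) = 1.259242
  f(a) × f(c) < 0, new interval: [2.207500, 2.316250]

After 4 iteration(s), the approximation is c_4 = 2.316250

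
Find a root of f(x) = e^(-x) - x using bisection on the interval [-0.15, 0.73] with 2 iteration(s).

f(x) = e^(-x) - x
Initial interval: [-0.15, 0.73]

Iteration 1:
  c_1 = (-0.150000 + 0.730000)/2 = 0.290000
  f(c_1) = f(0.290000) = 0.458264
  f(a) × f(c) ≥ 0, new interval: [0.290000, 0.730000]
Iteration 2:
  c_2 = (0.290000 + 0.730000)/2 = 0.510000
  f(c_2) = f(0.510000) = 0.090496
  f(a) × f(c) ≥ 0, new interval: [0.510000, 0.730000]

After 2 iteration(s), the approximation is c_2 = 0.510000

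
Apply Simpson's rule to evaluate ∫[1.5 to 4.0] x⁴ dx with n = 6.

f(x) = x⁴
a = 1.5, b = 4.0, n = 6
h = (b - a)/n = 0.416667

Simpson's rule: (h/3)[f(x₀) + 4f(x₁) + 2f(x₂) + ... + f(xₙ)]

x_0 = 1.5000, f(x_0) = 5.062500, coefficient = 1
x_1 = 1.9167, f(x_1) = 13.495419, coefficient = 4
x_2 = 2.3333, f(x_2) = 29.641975, coefficient = 2
x_3 = 2.7500, f(x_3) = 57.191406, coefficient = 4
x_4 = 3.1667, f(x_4) = 100.556327, coefficient = 2
x_5 = 3.5833, f(x_5) = 164.872733, coefficient = 4
x_6 = 4.0000, f(x_6) = 256.000000, coefficient = 1

I ≈ (0.416667/3) × 1463.697338 = 203.291297
Exact value: 203.281250
Error: 0.010047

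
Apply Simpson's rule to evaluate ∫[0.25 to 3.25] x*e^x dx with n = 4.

f(x) = x*e^x
a = 0.25, b = 3.25, n = 4
h = (b - a)/n = 0.750000

Simpson's rule: (h/3)[f(x₀) + 4f(x₁) + 2f(x₂) + ... + f(xₙ)]

x_0 = 0.2500, f(x_0) = 0.321006, coefficient = 1
x_1 = 1.0000, f(x_1) = 2.718282, coefficient = 4
x_2 = 1.7500, f(x_2) = 10.070555, coefficient = 2
x_3 = 2.5000, f(x_3) = 30.456235, coefficient = 4
x_4 = 3.2500, f(x_4) = 83.818605, coefficient = 1

I ≈ (0.750000/3) × 236.978787 = 59.244697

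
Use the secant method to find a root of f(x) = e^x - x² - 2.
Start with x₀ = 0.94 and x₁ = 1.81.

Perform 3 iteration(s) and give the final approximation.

f(x) = e^x - x² - 2
x₀ = 0.94, x₁ = 1.81

Secant formula: x_{n+1} = x_n - f(x_n)(x_n - x_{n-1})/(f(x_n) - f(x_{n-1}))

Iteration 1:
  f(0.940000) = -0.323619
  f(1.810000) = 0.834347
  x_2 = 1.810000 - 0.834347×(1.810000 - 0.940000)/(0.834347 - (-0.323619))
       = 1.183140
Iteration 2:
  f(1.810000) = 0.834347
  f(1.183140) = -0.135211
  x_3 = 1.183140 - (-0.135211)×(1.183140 - 1.810000)/(-0.135211 - 0.834347)
       = 1.270560
Iteration 3:
  f(1.183140) = -0.135211
  f(1.270560) = -0.051476
  x_4 = 1.270560 - (-0.051476)×(1.270560 - 1.183140)/(-0.051476 - (-0.135211))
       = 1.324300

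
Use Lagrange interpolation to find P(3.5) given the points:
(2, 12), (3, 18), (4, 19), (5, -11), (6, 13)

Lagrange interpolation formula:
P(x) = Σ yᵢ × Lᵢ(x)
where Lᵢ(x) = Π_{j≠i} (x - xⱼ)/(xᵢ - xⱼ)

L_0(3.5) = (3.5 - 3)/(2 - 3) × (3.5 - 4)/(2 - 4) × (3.5 - 5)/(2 - 5) × (3.5 - 6)/(2 - 6) = -0.039062
L_1(3.5) = (3.5 - 2)/(3 - 2) × (3.5 - 4)/(3 - 4) × (3.5 - 5)/(3 - 5) × (3.5 - 6)/(3 - 6) = 0.468750
L_2(3.5) = (3.5 - 2)/(4 - 2) × (3.5 - 3)/(4 - 3) × (3.5 - 5)/(4 - 5) × (3.5 - 6)/(4 - 6) = 0.703125
L_3(3.5) = (3.5 - 2)/(5 - 2) × (3.5 - 3)/(5 - 3) × (3.5 - 4)/(5 - 4) × (3.5 - 6)/(5 - 6) = -0.156250
L_4(3.5) = (3.5 - 2)/(6 - 2) × (3.5 - 3)/(6 - 3) × (3.5 - 4)/(6 - 4) × (3.5 - 5)/(6 - 5) = 0.023438

P(3.5) = 12×L_0(3.5) + 18×L_1(3.5) + 19×L_2(3.5) + (-11)×L_3(3.5) + 13×L_4(3.5)
P(3.5) = 23.351562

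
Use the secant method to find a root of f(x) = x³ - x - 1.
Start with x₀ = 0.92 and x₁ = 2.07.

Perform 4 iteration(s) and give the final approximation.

f(x) = x³ - x - 1
x₀ = 0.92, x₁ = 2.07

Secant formula: x_{n+1} = x_n - f(x_n)(x_n - x_{n-1})/(f(x_n) - f(x_{n-1}))

Iteration 1:
  f(0.920000) = -1.141312
  f(2.070000) = 5.799743
  x_2 = 2.070000 - 5.799743×(2.070000 - 0.920000)/(5.799743 - (-1.141312))
       = 1.109094
Iteration 2:
  f(2.070000) = 5.799743
  f(1.109094) = -0.744810
  x_3 = 1.109094 - (-0.744810)×(1.109094 - 2.070000)/(-0.744810 - 5.799743)
       = 1.218451
Iteration 3:
  f(1.109094) = -0.744810
  f(1.218451) = -0.409512
  x_4 = 1.218451 - (-0.409512)×(1.218451 - 1.109094)/(-0.409512 - (-0.744810))
       = 1.352012
Iteration 4:
  f(1.218451) = -0.409512
  f(1.352012) = 0.119382
  x_5 = 1.352012 - 0.119382×(1.352012 - 1.218451)/(0.119382 - (-0.409512))
       = 1.321865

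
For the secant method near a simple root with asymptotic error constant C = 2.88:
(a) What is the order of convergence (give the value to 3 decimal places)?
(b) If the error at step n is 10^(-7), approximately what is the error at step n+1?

(a) Secant method has superlinear convergence with order φ = (1+√5)/2 ≈ 1.618.
    This means |e_{n+1}| ≈ C|e_n|^1.618.

(b) With |e_n| = 10^(-7) and C = 2.88:
    |e_{n+1}| ≈ 2.88 × (10^(-7))^1.618 = 2.88 × 10^(-11.33)

(a) ≈ 1.618 (golden ratio); (b) |e_{n+1}| ≈ 1.359e-11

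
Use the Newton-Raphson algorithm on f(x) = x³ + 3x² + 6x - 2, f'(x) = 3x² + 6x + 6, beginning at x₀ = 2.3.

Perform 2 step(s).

f(x) = x³ + 3x² + 6x - 2
f'(x) = 3x² + 6x + 6
x₀ = 2.3

Newton-Raphson formula: x_{n+1} = x_n - f(x_n)/f'(x_n)

Iteration 1:
  f(2.300000) = 39.837000
  f'(2.300000) = 35.670000
  x_1 = 2.300000 - 39.837000/35.670000 = 1.183179
Iteration 2:
  f(1.183179) = 10.955161
  f'(1.183179) = 17.298813
  x_2 = 1.183179 - 10.955161/17.298813 = 0.549889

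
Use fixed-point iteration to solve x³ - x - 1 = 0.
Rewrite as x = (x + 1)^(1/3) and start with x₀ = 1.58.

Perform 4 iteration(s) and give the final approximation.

Equation: x³ - x - 1 = 0
Fixed-point form: x = (x + 1)^(1/3)
x₀ = 1.58

x_1 = g(1.580000) = 1.371534
x_2 = g(1.371534) = 1.333551
x_3 = g(1.333551) = 1.326394
x_4 = g(1.326394) = 1.325036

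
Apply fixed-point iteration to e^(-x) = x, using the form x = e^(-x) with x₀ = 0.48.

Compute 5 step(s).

Equation: e^(-x) = x
Fixed-point form: x = e^(-x)
x₀ = 0.48

x_1 = g(0.480000) = 0.618783
x_2 = g(0.618783) = 0.538599
x_3 = g(0.538599) = 0.583565
x_4 = g(0.583565) = 0.557906
x_5 = g(0.557906) = 0.572407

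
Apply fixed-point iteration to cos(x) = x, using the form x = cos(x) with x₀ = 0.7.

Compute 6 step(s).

Equation: cos(x) = x
Fixed-point form: x = cos(x)
x₀ = 0.7

x_1 = g(0.700000) = 0.764842
x_2 = g(0.764842) = 0.721492
x_3 = g(0.721492) = 0.750821
x_4 = g(0.750821) = 0.731129
x_5 = g(0.731129) = 0.744421
x_6 = g(0.744421) = 0.735480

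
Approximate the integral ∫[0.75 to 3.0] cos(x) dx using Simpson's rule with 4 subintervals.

f(x) = cos(x)
a = 0.75, b = 3.0, n = 4
h = (b - a)/n = 0.562500

Simpson's rule: (h/3)[f(x₀) + 4f(x₁) + 2f(x₂) + ... + f(xₙ)]

x_0 = 0.7500, f(x_0) = 0.731689, coefficient = 1
x_1 = 1.3125, f(x_1) = 0.255434, coefficient = 4
x_2 = 1.8750, f(x_2) = -0.299534, coefficient = 2
x_3 = 2.4375, f(x_3) = -0.762199, coefficient = 4
x_4 = 3.0000, f(x_4) = -0.989992, coefficient = 1

I ≈ (0.562500/3) × -2.884432 = -0.540831
Exact value: -0.540519
Error: 0.000312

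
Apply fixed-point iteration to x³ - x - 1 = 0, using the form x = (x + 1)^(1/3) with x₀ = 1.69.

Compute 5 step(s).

Equation: x³ - x - 1 = 0
Fixed-point form: x = (x + 1)^(1/3)
x₀ = 1.69

x_1 = g(1.690000) = 1.390755
x_2 = g(1.390755) = 1.337145
x_3 = g(1.337145) = 1.327074
x_4 = g(1.327074) = 1.325165
x_5 = g(1.325165) = 1.324803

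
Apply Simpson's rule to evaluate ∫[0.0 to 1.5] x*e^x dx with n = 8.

f(x) = x*e^x
a = 0.0, b = 1.5, n = 8
h = (b - a)/n = 0.187500

Simpson's rule: (h/3)[f(x₀) + 4f(x₁) + 2f(x₂) + ... + f(xₙ)]

x_0 = 0.0000, f(x_0) = 0.000000, coefficient = 1
x_1 = 0.1875, f(x_1) = 0.226168, coefficient = 4
x_2 = 0.3750, f(x_2) = 0.545622, coefficient = 2
x_3 = 0.5625, f(x_3) = 0.987218, coefficient = 4
x_4 = 0.7500, f(x_4) = 1.587750, coefficient = 2
x_5 = 0.9375, f(x_5) = 2.393990, coefficient = 4
x_6 = 1.1250, f(x_6) = 3.465244, coefficient = 2
x_7 = 1.3125, f(x_7) = 4.876529, coefficient = 4
x_8 = 1.5000, f(x_8) = 6.722534, coefficient = 1

I ≈ (0.187500/3) × 51.855388 = 3.240962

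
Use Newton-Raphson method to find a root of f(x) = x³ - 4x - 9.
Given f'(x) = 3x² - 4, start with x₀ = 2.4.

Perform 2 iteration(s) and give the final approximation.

f(x) = x³ - 4x - 9
f'(x) = 3x² - 4
x₀ = 2.4

Newton-Raphson formula: x_{n+1} = x_n - f(x_n)/f'(x_n)

Iteration 1:
  f(2.400000) = -4.776000
  f'(2.400000) = 13.280000
  x_1 = 2.400000 - (-4.776000)/13.280000 = 2.759639
Iteration 2:
  f(2.759639) = 0.977763
  f'(2.759639) = 18.846815
  x_2 = 2.759639 - 0.977763/18.846815 = 2.707759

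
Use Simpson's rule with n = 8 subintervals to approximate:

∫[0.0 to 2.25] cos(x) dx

f(x) = cos(x)
a = 0.0, b = 2.25, n = 8
h = (b - a)/n = 0.281250

Simpson's rule: (h/3)[f(x₀) + 4f(x₁) + 2f(x₂) + ... + f(xₙ)]

x_0 = 0.0000, f(x_0) = 1.000000, coefficient = 1
x_1 = 0.2812, f(x_1) = 0.960709, coefficient = 4
x_2 = 0.5625, f(x_2) = 0.845924, coefficient = 2
x_3 = 0.8438, f(x_3) = 0.664666, coefficient = 4
x_4 = 1.1250, f(x_4) = 0.431177, coefficient = 2
x_5 = 1.4062, f(x_5) = 0.163805, coefficient = 4
x_6 = 1.6875, f(x_6) = -0.116439, coefficient = 2
x_7 = 1.9688, f(x_7) = -0.387533, coefficient = 4
x_8 = 2.2500, f(x_8) = -0.628174, coefficient = 1

I ≈ (0.281250/3) × 8.299739 = 0.778101
Exact value: 0.778073
Error: 0.000027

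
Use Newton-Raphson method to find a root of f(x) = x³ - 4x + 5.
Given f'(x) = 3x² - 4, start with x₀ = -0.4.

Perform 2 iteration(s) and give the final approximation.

f(x) = x³ - 4x + 5
f'(x) = 3x² - 4
x₀ = -0.4

Newton-Raphson formula: x_{n+1} = x_n - f(x_n)/f'(x_n)

Iteration 1:
  f(-0.400000) = 6.536000
  f'(-0.400000) = -3.520000
  x_1 = -0.400000 - 6.536000/(-3.520000) = 1.456818
Iteration 2:
  f(1.456818) = 2.264560
  f'(1.456818) = 2.366958
  x_2 = 1.456818 - 2.264560/2.366958 = 0.500079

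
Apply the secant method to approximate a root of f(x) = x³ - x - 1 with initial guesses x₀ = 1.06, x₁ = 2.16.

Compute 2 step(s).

f(x) = x³ - x - 1
x₀ = 1.06, x₁ = 2.16

Secant formula: x_{n+1} = x_n - f(x_n)(x_n - x_{n-1})/(f(x_n) - f(x_{n-1}))

Iteration 1:
  f(1.060000) = -0.868984
  f(2.160000) = 6.917696
  x_2 = 2.160000 - 6.917696×(2.160000 - 1.060000)/(6.917696 - (-0.868984))
       = 1.182759
Iteration 2:
  f(2.160000) = 6.917696
  f(1.182759) = -0.528176
  x_3 = 1.182759 - (-0.528176)×(1.182759 - 2.160000)/(-0.528176 - 6.917696)
       = 1.252080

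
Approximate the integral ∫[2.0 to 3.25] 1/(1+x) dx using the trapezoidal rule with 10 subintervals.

f(x) = 1/(1+x)
a = 2.0, b = 3.25, n = 10
h = (b - a)/n = 0.125000

Trapezoidal rule: (h/2)[f(x₀) + 2f(x₁) + 2f(x₂) + ... + f(xₙ)]

x_0 = 2.0000, f(x_0) = 0.333333, coefficient = 1
x_1 = 2.1250, f(x_1) = 0.320000, coefficient = 2
x_2 = 2.2500, f(x_2) = 0.307692, coefficient = 2
x_3 = 2.3750, f(x_3) = 0.296296, coefficient = 2
x_4 = 2.5000, f(x_4) = 0.285714, coefficient = 2
x_5 = 2.6250, f(x_5) = 0.275862, coefficient = 2
x_6 = 2.7500, f(x_6) = 0.266667, coefficient = 2
x_7 = 2.8750, f(x_7) = 0.258065, coefficient = 2
x_8 = 3.0000, f(x_8) = 0.250000, coefficient = 2
x_9 = 3.1250, f(x_9) = 0.242424, coefficient = 2
x_10 = 3.2500, f(x_10) = 0.235294, coefficient = 1

I ≈ (0.125000/2) × 5.574068 = 0.348379
Exact value: 0.348307
Error: 0.000073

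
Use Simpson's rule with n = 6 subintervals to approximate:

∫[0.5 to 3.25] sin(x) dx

f(x) = sin(x)
a = 0.5, b = 3.25, n = 6
h = (b - a)/n = 0.458333

Simpson's rule: (h/3)[f(x₀) + 4f(x₁) + 2f(x₂) + ... + f(xₙ)]

x_0 = 0.5000, f(x_0) = 0.479426, coefficient = 1
x_1 = 0.9583, f(x_1) = 0.818235, coefficient = 4
x_2 = 1.4167, f(x_2) = 0.988146, coefficient = 2
x_3 = 1.8750, f(x_3) = 0.954086, coefficient = 4
x_4 = 2.3333, f(x_4) = 0.723086, coefficient = 2
x_5 = 2.7917, f(x_5) = 0.342828, coefficient = 4
x_6 = 3.2500, f(x_6) = -0.108195, coefficient = 1

I ≈ (0.458333/3) × 12.254288 = 1.872183
Exact value: 1.871712
Error: 0.000471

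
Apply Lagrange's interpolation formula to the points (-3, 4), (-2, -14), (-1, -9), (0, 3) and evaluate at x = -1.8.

Lagrange interpolation formula:
P(x) = Σ yᵢ × Lᵢ(x)
where Lᵢ(x) = Π_{j≠i} (x - xⱼ)/(xᵢ - xⱼ)

L_0(-1.8) = (-1.8 - (-2))/(-3 - (-2)) × (-1.8 - (-1))/(-3 - (-1)) × (-1.8 - 0)/(-3 - 0) = -0.048000
L_1(-1.8) = (-1.8 - (-3))/(-2 - (-3)) × (-1.8 - (-1))/(-2 - (-1)) × (-1.8 - 0)/(-2 - 0) = 0.864000
L_2(-1.8) = (-1.8 - (-3))/(-1 - (-3)) × (-1.8 - (-2))/(-1 - (-2)) × (-1.8 - 0)/(-1 - 0) = 0.216000
L_3(-1.8) = (-1.8 - (-3))/(0 - (-3)) × (-1.8 - (-2))/(0 - (-2)) × (-1.8 - (-1))/(0 - (-1)) = -0.032000

P(-1.8) = 4×L_0(-1.8) + (-14)×L_1(-1.8) + (-9)×L_2(-1.8) + 3×L_3(-1.8)
P(-1.8) = -14.328000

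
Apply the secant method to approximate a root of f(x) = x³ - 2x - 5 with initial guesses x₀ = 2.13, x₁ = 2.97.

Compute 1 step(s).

f(x) = x³ - 2x - 5
x₀ = 2.13, x₁ = 2.97

Secant formula: x_{n+1} = x_n - f(x_n)(x_n - x_{n-1})/(f(x_n) - f(x_{n-1}))

Iteration 1:
  f(2.130000) = 0.403597
  f(2.970000) = 15.258073
  x_2 = 2.970000 - 15.258073×(2.970000 - 2.130000)/(15.258073 - 0.403597)
       = 2.107177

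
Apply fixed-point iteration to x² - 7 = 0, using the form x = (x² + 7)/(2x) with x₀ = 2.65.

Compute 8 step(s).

Equation: x² - 7 = 0
Fixed-point form: x = (x² + 7)/(2x)
x₀ = 2.65

x_1 = g(2.650000) = 2.645755
x_2 = g(2.645755) = 2.645751
x_3 = g(2.645751) = 2.645751
x_4 = g(2.645751) = 2.645751
x_5 = g(2.645751) = 2.645751
x_6 = g(2.645751) = 2.645751
x_7 = g(2.645751) = 2.645751
x_8 = g(2.645751) = 2.645751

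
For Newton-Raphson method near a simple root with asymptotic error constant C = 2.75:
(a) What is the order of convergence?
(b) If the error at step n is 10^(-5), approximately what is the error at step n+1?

(a) Newton-Raphson has quadratic (order 2) convergence near simple roots.
    This means |e_{n+1}| ≈ C|e_n|².

(b) With |e_n| = 10^(-5) and C = 2.75:
    |e_{n+1}| ≈ 2.75 × (10^(-5))² = 2.75 × 10^(-10)

(a) 2 (quadratic); (b) |e_{n+1}| ≈ 2.750e-10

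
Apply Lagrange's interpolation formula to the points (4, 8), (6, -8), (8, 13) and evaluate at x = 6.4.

Lagrange interpolation formula:
P(x) = Σ yᵢ × Lᵢ(x)
where Lᵢ(x) = Π_{j≠i} (x - xⱼ)/(xᵢ - xⱼ)

L_0(6.4) = (6.4 - 6)/(4 - 6) × (6.4 - 8)/(4 - 8) = -0.080000
L_1(6.4) = (6.4 - 4)/(6 - 4) × (6.4 - 8)/(6 - 8) = 0.960000
L_2(6.4) = (6.4 - 4)/(8 - 4) × (6.4 - 6)/(8 - 6) = 0.120000

P(6.4) = 8×L_0(6.4) + (-8)×L_1(6.4) + 13×L_2(6.4)
P(6.4) = -6.760000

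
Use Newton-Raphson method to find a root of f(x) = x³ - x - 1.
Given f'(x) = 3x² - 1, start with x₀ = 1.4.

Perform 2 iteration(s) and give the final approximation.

f(x) = x³ - x - 1
f'(x) = 3x² - 1
x₀ = 1.4

Newton-Raphson formula: x_{n+1} = x_n - f(x_n)/f'(x_n)

Iteration 1:
  f(1.400000) = 0.344000
  f'(1.400000) = 4.880000
  x_1 = 1.400000 - 0.344000/4.880000 = 1.329508
Iteration 2:
  f(1.329508) = 0.020520
  f'(1.329508) = 4.302776
  x_2 = 1.329508 - 0.020520/4.302776 = 1.324739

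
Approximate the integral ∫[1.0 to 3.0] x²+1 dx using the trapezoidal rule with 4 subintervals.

f(x) = x²+1
a = 1.0, b = 3.0, n = 4
h = (b - a)/n = 0.500000

Trapezoidal rule: (h/2)[f(x₀) + 2f(x₁) + 2f(x₂) + ... + f(xₙ)]

x_0 = 1.0000, f(x_0) = 2.000000, coefficient = 1
x_1 = 1.5000, f(x_1) = 3.250000, coefficient = 2
x_2 = 2.0000, f(x_2) = 5.000000, coefficient = 2
x_3 = 2.5000, f(x_3) = 7.250000, coefficient = 2
x_4 = 3.0000, f(x_4) = 10.000000, coefficient = 1

I ≈ (0.500000/2) × 43.000000 = 10.750000
Exact value: 10.666667
Error: 0.083333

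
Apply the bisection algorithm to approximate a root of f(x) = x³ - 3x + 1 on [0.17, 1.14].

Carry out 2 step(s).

f(x) = x³ - 3x + 1
Initial interval: [0.17, 1.14]

Iteration 1:
  c_1 = (0.170000 + 1.140000)/2 = 0.655000
  f(c_1) = f(0.655000) = -0.683989
  f(a) × f(c) < 0, new interval: [0.170000, 0.655000]
Iteration 2:
  c_2 = (0.170000 + 0.655000)/2 = 0.412500
  f(c_2) = f(0.412500) = -0.167311
  f(a) × f(c) < 0, new interval: [0.170000, 0.412500]

After 2 iteration(s), the approximation is c_2 = 0.412500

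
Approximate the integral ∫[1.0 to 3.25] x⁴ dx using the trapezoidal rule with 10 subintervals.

f(x) = x⁴
a = 1.0, b = 3.25, n = 10
h = (b - a)/n = 0.225000

Trapezoidal rule: (h/2)[f(x₀) + 2f(x₁) + 2f(x₂) + ... + f(xₙ)]

x_0 = 1.0000, f(x_0) = 1.000000, coefficient = 1
x_1 = 1.2250, f(x_1) = 2.251875, coefficient = 2
x_2 = 1.4500, f(x_2) = 4.420506, coefficient = 2
x_3 = 1.6750, f(x_3) = 7.871532, coefficient = 2
x_4 = 1.9000, f(x_4) = 13.032100, coefficient = 2
x_5 = 2.1250, f(x_5) = 20.390869, coefficient = 2
x_6 = 2.3500, f(x_6) = 30.498006, coefficient = 2
x_7 = 2.5750, f(x_7) = 43.965188, coefficient = 2
x_8 = 2.8000, f(x_8) = 61.465600, coefficient = 2
x_9 = 3.0250, f(x_9) = 83.733938, coefficient = 2
x_10 = 3.2500, f(x_10) = 111.566406, coefficient = 1

I ≈ (0.225000/2) × 647.825635 = 72.880384
Exact value: 72.318164
Error: 0.562220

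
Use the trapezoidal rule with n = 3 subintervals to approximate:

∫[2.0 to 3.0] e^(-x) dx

f(x) = e^(-x)
a = 2.0, b = 3.0, n = 3
h = (b - a)/n = 0.333333

Trapezoidal rule: (h/2)[f(x₀) + 2f(x₁) + 2f(x₂) + ... + f(xₙ)]

x_0 = 2.0000, f(x_0) = 0.135335, coefficient = 1
x_1 = 2.3333, f(x_1) = 0.096972, coefficient = 2
x_2 = 2.6667, f(x_2) = 0.069483, coefficient = 2
x_3 = 3.0000, f(x_3) = 0.049787, coefficient = 1

I ≈ (0.333333/2) × 0.518033 = 0.086339
Exact value: 0.085548
Error: 0.000791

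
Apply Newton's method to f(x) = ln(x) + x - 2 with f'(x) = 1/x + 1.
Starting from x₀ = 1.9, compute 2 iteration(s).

f(x) = ln(x) + x - 2
f'(x) = 1/x + 1
x₀ = 1.9

Newton-Raphson formula: x_{n+1} = x_n - f(x_n)/f'(x_n)

Iteration 1:
  f(1.900000) = 0.541854
  f'(1.900000) = 1.526316
  x_1 = 1.900000 - 0.541854/1.526316 = 1.544992
Iteration 2:
  f(1.544992) = -0.019989
  f'(1.544992) = 1.647252
  x_2 = 1.544992 - (-0.019989)/1.647252 = 1.557127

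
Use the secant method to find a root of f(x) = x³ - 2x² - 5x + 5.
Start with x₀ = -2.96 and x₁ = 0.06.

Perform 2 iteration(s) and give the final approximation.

f(x) = x³ - 2x² - 5x + 5
x₀ = -2.96, x₁ = 0.06

Secant formula: x_{n+1} = x_n - f(x_n)(x_n - x_{n-1})/(f(x_n) - f(x_{n-1}))

Iteration 1:
  f(-2.960000) = -23.657536
  f(0.060000) = 4.693016
  x_2 = 0.060000 - 4.693016×(0.060000 - (-2.960000))/(4.693016 - (-23.657536))
       = -0.439916
Iteration 2:
  f(0.060000) = 4.693016
  f(-0.439916) = 6.727394
  x_3 = -0.439916 - 6.727394×(-0.439916 - 0.060000)/(6.727394 - 4.693016)
       = 1.213235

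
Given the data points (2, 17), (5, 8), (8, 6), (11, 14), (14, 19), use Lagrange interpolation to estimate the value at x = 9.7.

Lagrange interpolation formula:
P(x) = Σ yᵢ × Lᵢ(x)
where Lᵢ(x) = Π_{j≠i} (x - xⱼ)/(xᵢ - xⱼ)

L_0(9.7) = (9.7 - 5)/(2 - 5) × (9.7 - 8)/(2 - 8) × (9.7 - 11)/(2 - 11) × (9.7 - 14)/(2 - 14) = 0.022975
L_1(9.7) = (9.7 - 2)/(5 - 2) × (9.7 - 8)/(5 - 8) × (9.7 - 11)/(5 - 11) × (9.7 - 14)/(5 - 14) = -0.150562
L_2(9.7) = (9.7 - 2)/(8 - 2) × (9.7 - 5)/(8 - 5) × (9.7 - 11)/(8 - 11) × (9.7 - 14)/(8 - 14) = 0.624389
L_3(9.7) = (9.7 - 2)/(11 - 2) × (9.7 - 5)/(11 - 5) × (9.7 - 8)/(11 - 8) × (9.7 - 14)/(11 - 14) = 0.544339
L_4(9.7) = (9.7 - 2)/(14 - 2) × (9.7 - 5)/(14 - 5) × (9.7 - 8)/(14 - 8) × (9.7 - 11)/(14 - 11) = -0.041142

P(9.7) = 17×L_0(9.7) + 8×L_1(9.7) + 6×L_2(9.7) + 14×L_3(9.7) + 19×L_4(9.7)
P(9.7) = 9.771474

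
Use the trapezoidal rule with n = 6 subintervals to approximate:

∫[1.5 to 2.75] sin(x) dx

f(x) = sin(x)
a = 1.5, b = 2.75, n = 6
h = (b - a)/n = 0.208333

Trapezoidal rule: (h/2)[f(x₀) + 2f(x₁) + 2f(x₂) + ... + f(xₙ)]

x_0 = 1.5000, f(x_0) = 0.997495, coefficient = 1
x_1 = 1.7083, f(x_1) = 0.990557, coefficient = 2
x_2 = 1.9167, f(x_2) = 0.940781, coefficient = 2
x_3 = 2.1250, f(x_3) = 0.850320, coefficient = 2
x_4 = 2.3333, f(x_4) = 0.723086, coefficient = 2
x_5 = 2.5417, f(x_5) = 0.564581, coefficient = 2
x_6 = 2.7500, f(x_6) = 0.381661, coefficient = 1

I ≈ (0.208333/2) × 9.517805 = 0.991438
Exact value: 0.995040
Error: 0.003602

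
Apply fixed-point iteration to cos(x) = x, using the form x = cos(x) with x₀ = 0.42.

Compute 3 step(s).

Equation: cos(x) = x
Fixed-point form: x = cos(x)
x₀ = 0.42

x_1 = g(0.420000) = 0.913089
x_2 = g(0.913089) = 0.611304
x_3 = g(0.611304) = 0.818900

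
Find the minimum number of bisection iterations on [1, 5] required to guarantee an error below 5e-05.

We need (b-a)/2^n ≤ 5e-05
(5 - 1)/2^n ≤ 5e-05
4/2^n ≤ 5e-05
2^n ≥ 80000
n ≥ log₂(80000) = 16.29
n ≥ 17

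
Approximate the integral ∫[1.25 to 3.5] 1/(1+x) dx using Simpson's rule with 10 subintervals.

f(x) = 1/(1+x)
a = 1.25, b = 3.5, n = 10
h = (b - a)/n = 0.225000

Simpson's rule: (h/3)[f(x₀) + 4f(x₁) + 2f(x₂) + ... + f(xₙ)]

x_0 = 1.2500, f(x_0) = 0.444444, coefficient = 1
x_1 = 1.4750, f(x_1) = 0.404040, coefficient = 4
x_2 = 1.7000, f(x_2) = 0.370370, coefficient = 2
x_3 = 1.9250, f(x_3) = 0.341880, coefficient = 4
x_4 = 2.1500, f(x_4) = 0.317460, coefficient = 2
x_5 = 2.3750, f(x_5) = 0.296296, coefficient = 4
x_6 = 2.6000, f(x_6) = 0.277778, coefficient = 2
x_7 = 2.8250, f(x_7) = 0.261438, coefficient = 4
x_8 = 3.0500, f(x_8) = 0.246914, coefficient = 2
x_9 = 3.2750, f(x_9) = 0.233918, coefficient = 4
x_10 = 3.5000, f(x_10) = 0.222222, coefficient = 1

I ≈ (0.225000/3) × 9.242003 = 0.693150
Exact value: 0.693147
Error: 0.000003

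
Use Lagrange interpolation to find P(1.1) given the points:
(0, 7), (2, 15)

Lagrange interpolation formula:
P(x) = Σ yᵢ × Lᵢ(x)
where Lᵢ(x) = Π_{j≠i} (x - xⱼ)/(xᵢ - xⱼ)

L_0(1.1) = (1.1 - 2)/(0 - 2) = 0.450000
L_1(1.1) = (1.1 - 0)/(2 - 0) = 0.550000

P(1.1) = 7×L_0(1.1) + 15×L_1(1.1)
P(1.1) = 11.400000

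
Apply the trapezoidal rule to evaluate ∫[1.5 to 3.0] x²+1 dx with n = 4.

f(x) = x²+1
a = 1.5, b = 3.0, n = 4
h = (b - a)/n = 0.375000

Trapezoidal rule: (h/2)[f(x₀) + 2f(x₁) + 2f(x₂) + ... + f(xₙ)]

x_0 = 1.5000, f(x_0) = 3.250000, coefficient = 1
x_1 = 1.8750, f(x_1) = 4.515625, coefficient = 2
x_2 = 2.2500, f(x_2) = 6.062500, coefficient = 2
x_3 = 2.6250, f(x_3) = 7.890625, coefficient = 2
x_4 = 3.0000, f(x_4) = 10.000000, coefficient = 1

I ≈ (0.375000/2) × 50.187500 = 9.410156
Exact value: 9.375000
Error: 0.035156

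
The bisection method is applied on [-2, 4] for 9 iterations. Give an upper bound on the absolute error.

Bisection error bound: |error| ≤ (b-a)/2^n
|error| ≤ (4 - (-2))/2^9 = 6/2^9
|error| ≤ 0.0117187500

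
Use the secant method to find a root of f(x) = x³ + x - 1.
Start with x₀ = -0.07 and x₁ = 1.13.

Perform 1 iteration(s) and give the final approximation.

f(x) = x³ + x - 1
x₀ = -0.07, x₁ = 1.13

Secant formula: x_{n+1} = x_n - f(x_n)(x_n - x_{n-1})/(f(x_n) - f(x_{n-1}))

Iteration 1:
  f(-0.070000) = -1.070343
  f(1.130000) = 1.572897
  x_2 = 1.130000 - 1.572897×(1.130000 - (-0.070000))/(1.572897 - (-1.070343))
       = 0.415923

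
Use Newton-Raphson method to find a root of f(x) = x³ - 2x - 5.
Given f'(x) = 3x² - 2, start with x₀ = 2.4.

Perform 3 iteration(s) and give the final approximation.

f(x) = x³ - 2x - 5
f'(x) = 3x² - 2
x₀ = 2.4

Newton-Raphson formula: x_{n+1} = x_n - f(x_n)/f'(x_n)

Iteration 1:
  f(2.400000) = 4.024000
  f'(2.400000) = 15.280000
  x_1 = 2.400000 - 4.024000/15.280000 = 2.136649
Iteration 2:
  f(2.136649) = 0.481082
  f'(2.136649) = 11.695810
  x_2 = 2.136649 - 0.481082/11.695810 = 2.095516
Iteration 3:
  f(2.095516) = 0.010775
  f'(2.095516) = 11.173567
  x_3 = 2.095516 - 0.010775/11.173567 = 2.094552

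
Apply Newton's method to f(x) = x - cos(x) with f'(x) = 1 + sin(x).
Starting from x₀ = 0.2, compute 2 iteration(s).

f(x) = x - cos(x)
f'(x) = 1 + sin(x)
x₀ = 0.2

Newton-Raphson formula: x_{n+1} = x_n - f(x_n)/f'(x_n)

Iteration 1:
  f(0.200000) = -0.780067
  f'(0.200000) = 1.198669
  x_1 = 0.200000 - (-0.780067)/1.198669 = 0.850777
Iteration 2:
  f(0.850777) = 0.191378
  f'(0.850777) = 1.751793
  x_2 = 0.850777 - 0.191378/1.751793 = 0.741530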